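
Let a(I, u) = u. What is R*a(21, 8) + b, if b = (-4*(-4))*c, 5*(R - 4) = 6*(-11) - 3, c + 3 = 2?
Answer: -472/5 ≈ -94.400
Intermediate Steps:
c = -1 (c = -3 + 2 = -1)
R = -49/5 (R = 4 + (6*(-11) - 3)/5 = 4 + (-66 - 3)/5 = 4 + (⅕)*(-69) = 4 - 69/5 = -49/5 ≈ -9.8000)
b = -16 (b = -4*(-4)*(-1) = 16*(-1) = -16)
R*a(21, 8) + b = -49/5*8 - 16 = -392/5 - 16 = -472/5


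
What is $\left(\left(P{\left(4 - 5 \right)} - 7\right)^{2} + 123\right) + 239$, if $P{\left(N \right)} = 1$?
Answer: $398$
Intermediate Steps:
$\left(\left(P{\left(4 - 5 \right)} - 7\right)^{2} + 123\right) + 239 = \left(\left(1 - 7\right)^{2} + 123\right) + 239 = \left(\left(-6\right)^{2} + 123\right) + 239 = \left(36 + 123\right) + 239 = 159 + 239 = 398$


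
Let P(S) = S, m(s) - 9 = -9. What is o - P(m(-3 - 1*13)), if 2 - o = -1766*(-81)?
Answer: -143044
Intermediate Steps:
m(s) = 0 (m(s) = 9 - 9 = 0)
o = -143044 (o = 2 - (-1766)*(-81) = 2 - 1*143046 = 2 - 143046 = -143044)
o - P(m(-3 - 1*13)) = -143044 - 1*0 = -143044 + 0 = -143044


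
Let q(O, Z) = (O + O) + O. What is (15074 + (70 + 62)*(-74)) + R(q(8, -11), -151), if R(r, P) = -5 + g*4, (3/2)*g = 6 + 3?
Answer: 5325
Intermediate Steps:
g = 6 (g = 2*(6 + 3)/3 = (2/3)*9 = 6)
q(O, Z) = 3*O (q(O, Z) = 2*O + O = 3*O)
R(r, P) = 19 (R(r, P) = -5 + 6*4 = -5 + 24 = 19)
(15074 + (70 + 62)*(-74)) + R(q(8, -11), -151) = (15074 + (70 + 62)*(-74)) + 19 = (15074 + 132*(-74)) + 19 = (15074 - 9768) + 19 = 5306 + 19 = 5325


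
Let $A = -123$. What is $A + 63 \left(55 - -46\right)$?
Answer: $6240$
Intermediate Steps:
$A + 63 \left(55 - -46\right) = -123 + 63 \left(55 - -46\right) = -123 + 63 \left(55 + 46\right) = -123 + 63 \cdot 101 = -123 + 6363 = 6240$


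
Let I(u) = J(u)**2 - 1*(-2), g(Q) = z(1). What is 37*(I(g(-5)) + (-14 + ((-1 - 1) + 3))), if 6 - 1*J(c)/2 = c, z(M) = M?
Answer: 3293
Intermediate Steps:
J(c) = 12 - 2*c
g(Q) = 1
I(u) = 2 + (12 - 2*u)**2 (I(u) = (12 - 2*u)**2 - 1*(-2) = (12 - 2*u)**2 + 2 = 2 + (12 - 2*u)**2)
37*(I(g(-5)) + (-14 + ((-1 - 1) + 3))) = 37*((2 + 4*(-6 + 1)**2) + (-14 + ((-1 - 1) + 3))) = 37*((2 + 4*(-5)**2) + (-14 + (-2 + 3))) = 37*((2 + 4*25) + (-14 + 1)) = 37*((2 + 100) - 13) = 37*(102 - 13) = 37*89 = 3293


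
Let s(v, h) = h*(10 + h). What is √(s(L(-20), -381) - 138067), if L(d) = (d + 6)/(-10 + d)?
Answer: 2*√821 ≈ 57.306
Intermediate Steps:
L(d) = (6 + d)/(-10 + d)
√(s(L(-20), -381) - 138067) = √(-381*(10 - 381) - 138067) = √(-381*(-371) - 138067) = √(141351 - 138067) = √3284 = 2*√821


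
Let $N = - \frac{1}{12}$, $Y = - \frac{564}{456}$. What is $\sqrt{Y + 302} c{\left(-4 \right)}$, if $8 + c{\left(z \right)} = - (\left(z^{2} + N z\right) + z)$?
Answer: $- \frac{61 \sqrt{434302}}{114} \approx -352.63$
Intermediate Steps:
$Y = - \frac{47}{38}$ ($Y = \left(-564\right) \frac{1}{456} = - \frac{47}{38} \approx -1.2368$)
$N = - \frac{1}{12}$ ($N = \left(-1\right) \frac{1}{12} = - \frac{1}{12} \approx -0.083333$)
$c{\left(z \right)} = -8 - z^{2} - \frac{11 z}{12}$ ($c{\left(z \right)} = -8 - \left(\left(z^{2} - \frac{z}{12}\right) + z\right) = -8 - \left(z^{2} + \frac{11 z}{12}\right) = -8 - z^{2} - \frac{11 z}{12}$)
$\sqrt{Y + 302} c{\left(-4 \right)} = \sqrt{- \frac{47}{38} + 302} \left(-8 - \left(-4\right)^{2} - - \frac{11}{3}\right) = \sqrt{\frac{11429}{38}} \left(-8 - 16 + \frac{11}{3}\right) = \frac{\sqrt{434302}}{38} \left(-8 - 16 + \frac{11}{3}\right) = \frac{\sqrt{434302}}{38} \left(- \frac{61}{3}\right) = - \frac{61 \sqrt{434302}}{114}$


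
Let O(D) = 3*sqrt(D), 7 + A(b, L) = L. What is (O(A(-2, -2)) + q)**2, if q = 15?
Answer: 144 + 270*I ≈ 144.0 + 270.0*I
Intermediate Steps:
A(b, L) = -7 + L
(O(A(-2, -2)) + q)**2 = (3*sqrt(-7 - 2) + 15)**2 = (3*sqrt(-9) + 15)**2 = (3*(3*I) + 15)**2 = (9*I + 15)**2 = (15 + 9*I)**2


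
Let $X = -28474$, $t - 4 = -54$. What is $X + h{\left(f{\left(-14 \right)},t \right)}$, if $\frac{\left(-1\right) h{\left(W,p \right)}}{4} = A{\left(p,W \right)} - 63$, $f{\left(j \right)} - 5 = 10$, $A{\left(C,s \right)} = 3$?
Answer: $-28234$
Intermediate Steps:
$t = -50$ ($t = 4 - 54 = -50$)
$f{\left(j \right)} = 15$ ($f{\left(j \right)} = 5 + 10 = 15$)
$h{\left(W,p \right)} = 240$ ($h{\left(W,p \right)} = - 4 \left(3 - 63\right) = \left(-4\right) \left(-60\right) = 240$)
$X + h{\left(f{\left(-14 \right)},t \right)} = -28474 + 240 = -28234$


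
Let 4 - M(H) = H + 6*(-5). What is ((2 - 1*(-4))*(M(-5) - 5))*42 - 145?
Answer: 8423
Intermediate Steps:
M(H) = 34 - H (M(H) = 4 - (H + 6*(-5)) = 4 - (H - 30) = 4 - (-30 + H) = 4 + (30 - H) = 34 - H)
((2 - 1*(-4))*(M(-5) - 5))*42 - 145 = ((2 - 1*(-4))*((34 - 1*(-5)) - 5))*42 - 145 = ((2 + 4)*((34 + 5) - 5))*42 - 145 = (6*(39 - 5))*42 - 145 = (6*34)*42 - 145 = 204*42 - 145 = 8568 - 145 = 8423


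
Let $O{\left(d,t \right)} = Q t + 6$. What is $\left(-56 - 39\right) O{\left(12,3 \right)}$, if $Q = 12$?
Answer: $-3990$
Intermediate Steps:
$O{\left(d,t \right)} = 6 + 12 t$ ($O{\left(d,t \right)} = 12 t + 6 = 6 + 12 t$)
$\left(-56 - 39\right) O{\left(12,3 \right)} = \left(-56 - 39\right) \left(6 + 12 \cdot 3\right) = - 95 \left(6 + 36\right) = \left(-95\right) 42 = -3990$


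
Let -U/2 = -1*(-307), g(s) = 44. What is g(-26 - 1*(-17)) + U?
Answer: -570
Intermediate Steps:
U = -614 (U = -(-2)*(-307) = -2*307 = -614)
g(-26 - 1*(-17)) + U = 44 - 614 = -570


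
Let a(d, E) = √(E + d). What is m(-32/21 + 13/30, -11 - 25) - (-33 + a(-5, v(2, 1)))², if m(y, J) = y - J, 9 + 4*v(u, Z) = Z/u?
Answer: -879451/840 + 33*I*√114/2 ≈ -1047.0 + 176.17*I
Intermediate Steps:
v(u, Z) = -9/4 + Z/(4*u) (v(u, Z) = -9/4 + (Z/u)/4 = -9/4 + Z/(4*u))
m(-32/21 + 13/30, -11 - 25) - (-33 + a(-5, v(2, 1)))² = ((-32/21 + 13/30) - (-11 - 25)) - (-33 + √((¼)*(1 - 9*2)/2 - 5))² = ((-32*1/21 + 13*(1/30)) - 1*(-36)) - (-33 + √((¼)*(½)*(1 - 18) - 5))² = ((-32/21 + 13/30) + 36) - (-33 + √((¼)*(½)*(-17) - 5))² = (-229/210 + 36) - (-33 + √(-17/8 - 5))² = 7331/210 - (-33 + √(-57/8))² = 7331/210 - (-33 + I*√114/4)²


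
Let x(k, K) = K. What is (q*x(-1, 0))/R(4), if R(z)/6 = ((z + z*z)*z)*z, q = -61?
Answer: 0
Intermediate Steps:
R(z) = 6*z²*(z + z²) (R(z) = 6*(((z + z*z)*z)*z) = 6*(((z + z²)*z)*z) = 6*((z*(z + z²))*z) = 6*(z²*(z + z²)) = 6*z²*(z + z²))
(q*x(-1, 0))/R(4) = (-61*0)/((6*4³*(1 + 4))) = 0/((6*64*5)) = 0/1920 = 0*(1/1920) = 0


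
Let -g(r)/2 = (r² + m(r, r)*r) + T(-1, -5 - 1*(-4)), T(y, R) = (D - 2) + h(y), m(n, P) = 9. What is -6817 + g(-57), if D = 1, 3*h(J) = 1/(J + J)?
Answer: -36860/3 ≈ -12287.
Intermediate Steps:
h(J) = 1/(6*J) (h(J) = 1/(3*(J + J)) = 1/(3*((2*J))) = (1/(2*J))/3 = 1/(6*J))
T(y, R) = -1 + 1/(6*y) (T(y, R) = (1 - 2) + 1/(6*y) = -1 + 1/(6*y))
g(r) = 7/3 - 18*r - 2*r² (g(r) = -2*((r² + 9*r) + (⅙ - 1*(-1))/(-1)) = -2*((r² + 9*r) - (⅙ + 1)) = -2*((r² + 9*r) - 1*7/6) = -2*((r² + 9*r) - 7/6) = -2*(-7/6 + r² + 9*r) = 7/3 - 18*r - 2*r²)
-6817 + g(-57) = -6817 + (7/3 - 18*(-57) - 2*(-57)²) = -6817 + (7/3 + 1026 - 2*3249) = -6817 + (7/3 + 1026 - 6498) = -6817 - 16409/3 = -36860/3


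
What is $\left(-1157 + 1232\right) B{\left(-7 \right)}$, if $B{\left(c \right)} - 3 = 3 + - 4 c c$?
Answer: $-14250$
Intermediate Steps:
$B{\left(c \right)} = 6 - 4 c^{2}$ ($B{\left(c \right)} = 3 + \left(3 + - 4 c c\right) = 3 - \left(-3 + 4 c^{2}\right) = 6 - 4 c^{2}$)
$\left(-1157 + 1232\right) B{\left(-7 \right)} = \left(-1157 + 1232\right) \left(6 - 4 \left(-7\right)^{2}\right) = 75 \left(6 - 196\right) = 75 \left(-190\right) = -14250$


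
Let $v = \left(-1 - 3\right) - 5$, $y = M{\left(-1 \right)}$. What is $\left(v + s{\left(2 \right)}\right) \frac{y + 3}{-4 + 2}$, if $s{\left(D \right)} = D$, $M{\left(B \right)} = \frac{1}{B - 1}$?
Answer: $\frac{35}{4} \approx 8.75$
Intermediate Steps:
$M{\left(B \right)} = \frac{1}{-1 + B}$
$y = - \frac{1}{2}$ ($y = \frac{1}{-1 - 1} = \frac{1}{-2} = - \frac{1}{2} \approx -0.5$)
$v = -9$ ($v = -4 - 5 = -9$)
$\left(v + s{\left(2 \right)}\right) \frac{y + 3}{-4 + 2} = \left(-9 + 2\right) \frac{- \frac{1}{2} + 3}{-4 + 2} = - 7 \frac{5}{2 \left(-2\right)} = - 7 \cdot \frac{5}{2} \left(- \frac{1}{2}\right) = \left(-7\right) \left(- \frac{5}{4}\right) = \frac{35}{4}$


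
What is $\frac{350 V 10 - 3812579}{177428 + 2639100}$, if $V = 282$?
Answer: $- \frac{2825579}{2816528} \approx -1.0032$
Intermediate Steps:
$\frac{350 V 10 - 3812579}{177428 + 2639100} = \frac{350 \cdot 282 \cdot 10 - 3812579}{177428 + 2639100} = \frac{98700 \cdot 10 - 3812579}{2816528} = \left(987000 - 3812579\right) \frac{1}{2816528} = \left(-2825579\right) \frac{1}{2816528} = - \frac{2825579}{2816528}$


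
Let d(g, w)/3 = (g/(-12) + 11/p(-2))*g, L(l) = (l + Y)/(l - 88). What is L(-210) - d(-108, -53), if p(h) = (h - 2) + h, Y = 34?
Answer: 346066/149 ≈ 2322.6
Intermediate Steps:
L(l) = (34 + l)/(-88 + l) (L(l) = (l + 34)/(l - 88) = (34 + l)/(-88 + l))
p(h) = -2 + 2*h (p(h) = (-2 + h) + h = -2 + 2*h)
d(g, w) = 3*g*(-11/6 - g/12) (d(g, w) = 3*((g/(-12) + 11/(-2 + 2*(-2)))*g) = 3*((g*(-1/12) + 11/(-2 - 4))*g) = 3*((-g/12 + 11/(-6))*g) = 3*((-g/12 + 11*(-⅙))*g) = 3*((-g/12 - 11/6)*g) = 3*((-11/6 - g/12)*g) = 3*(g*(-11/6 - g/12)) = 3*g*(-11/6 - g/12))
L(-210) - d(-108, -53) = (34 - 210)/(-88 - 210) - (-108)*(-22 - 1*(-108))/4 = -176/(-298) - (-108)*(-22 + 108)/4 = -1/298*(-176) - (-108)*86/4 = 88/149 - 1*(-2322) = 88/149 + 2322 = 346066/149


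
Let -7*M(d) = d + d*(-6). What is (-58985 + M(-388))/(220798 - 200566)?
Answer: -414835/141624 ≈ -2.9291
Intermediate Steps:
M(d) = 5*d/7 (M(d) = -(d + d*(-6))/7 = -(d - 6*d)/7 = -(-5)*d/7 = 5*d/7)
(-58985 + M(-388))/(220798 - 200566) = (-58985 + (5/7)*(-388))/(220798 - 200566) = (-58985 - 1940/7)/20232 = -414835/7*1/20232 = -414835/141624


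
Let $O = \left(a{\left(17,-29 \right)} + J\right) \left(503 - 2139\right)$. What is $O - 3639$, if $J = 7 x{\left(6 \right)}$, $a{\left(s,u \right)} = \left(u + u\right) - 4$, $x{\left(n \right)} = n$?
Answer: $29081$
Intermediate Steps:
$a{\left(s,u \right)} = -4 + 2 u$ ($a{\left(s,u \right)} = 2 u - 4 = -4 + 2 u$)
$J = 42$ ($J = 7 \cdot 6 = 42$)
$O = 32720$ ($O = \left(\left(-4 + 2 \left(-29\right)\right) + 42\right) \left(503 - 2139\right) = \left(\left(-4 - 58\right) + 42\right) \left(-1636\right) = \left(-62 + 42\right) \left(-1636\right) = \left(-20\right) \left(-1636\right) = 32720$)
$O - 3639 = 32720 - 3639 = 29081$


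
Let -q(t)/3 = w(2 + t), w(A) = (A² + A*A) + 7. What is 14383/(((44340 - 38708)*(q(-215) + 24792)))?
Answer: -14383/1393598976 ≈ -1.0321e-5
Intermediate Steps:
w(A) = 7 + 2*A² (w(A) = (A² + A²) + 7 = 2*A² + 7 = 7 + 2*A²)
q(t) = -21 - 6*(2 + t)² (q(t) = -3*(7 + 2*(2 + t)²) = -21 - 6*(2 + t)²)
14383/(((44340 - 38708)*(q(-215) + 24792))) = 14383/(((44340 - 38708)*((-21 - 6*(2 - 215)²) + 24792))) = 14383/((5632*((-21 - 6*(-213)²) + 24792))) = 14383/((5632*((-21 - 6*45369) + 24792))) = 14383/((5632*((-21 - 272214) + 24792))) = 14383/((5632*(-272235 + 24792))) = 14383/((5632*(-247443))) = 14383/(-1393598976) = 14383*(-1/1393598976) = -14383/1393598976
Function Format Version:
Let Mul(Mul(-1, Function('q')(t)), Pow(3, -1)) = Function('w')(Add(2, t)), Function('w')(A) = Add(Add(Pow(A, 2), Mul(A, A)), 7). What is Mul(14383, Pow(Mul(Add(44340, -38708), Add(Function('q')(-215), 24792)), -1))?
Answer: Rational(-14383, 1393598976) ≈ -1.0321e-5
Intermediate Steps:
Function('w')(A) = Add(7, Mul(2, Pow(A, 2))) (Function('w')(A) = Add(Add(Pow(A, 2), Pow(A, 2)), 7) = Add(Mul(2, Pow(A, 2)), 7) = Add(7, Mul(2, Pow(A, 2))))
Function('q')(t) = Add(-21, Mul(-6, Pow(Add(2, t), 2))) (Function('q')(t) = Mul(-3, Add(7, Mul(2, Pow(Add(2, t), 2)))) = Add(-21, Mul(-6, Pow(Add(2, t), 2))))
Mul(14383, Pow(Mul(Add(44340, -38708), Add(Function('q')(-215), 24792)), -1)) = Mul(14383, Pow(Mul(Add(44340, -38708), Add(Add(-21, Mul(-6, Pow(Add(2, -215), 2))), 24792)), -1)) = Mul(14383, Pow(Mul(5632, Add(Add(-21, Mul(-6, Pow(-213, 2))), 24792)), -1)) = Mul(14383, Pow(Mul(5632, Add(Add(-21, Mul(-6, 45369)), 24792)), -1)) = Mul(14383, Pow(Mul(5632, Add(Add(-21, -272214), 24792)), -1)) = Mul(14383, Pow(Mul(5632, Add(-272235, 24792)), -1)) = Mul(14383, Pow(Mul(5632, -247443), -1)) = Mul(14383, Pow(-1393598976, -1)) = Mul(14383, Rational(-1, 1393598976)) = Rational(-14383, 1393598976)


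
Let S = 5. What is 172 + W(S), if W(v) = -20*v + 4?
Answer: 76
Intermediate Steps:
W(v) = 4 - 20*v
172 + W(S) = 172 + (4 - 20*5) = 172 + (4 - 100) = 172 - 96 = 76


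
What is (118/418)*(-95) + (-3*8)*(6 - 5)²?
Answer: -559/11 ≈ -50.818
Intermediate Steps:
(118/418)*(-95) + (-3*8)*(6 - 5)² = (118*(1/418))*(-95) - 24*1² = (59/209)*(-95) - 24*1 = -295/11 - 24 = -559/11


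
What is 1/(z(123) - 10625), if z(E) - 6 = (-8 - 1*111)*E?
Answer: -1/25256 ≈ -3.9595e-5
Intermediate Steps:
z(E) = 6 - 119*E (z(E) = 6 + (-8 - 1*111)*E = 6 + (-8 - 111)*E = 6 - 119*E)
1/(z(123) - 10625) = 1/((6 - 119*123) - 10625) = 1/((6 - 14637) - 10625) = 1/(-14631 - 10625) = 1/(-25256) = -1/25256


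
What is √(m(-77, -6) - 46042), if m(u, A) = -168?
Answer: I*√46210 ≈ 214.97*I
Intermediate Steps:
√(m(-77, -6) - 46042) = √(-168 - 46042) = √(-46210) = I*√46210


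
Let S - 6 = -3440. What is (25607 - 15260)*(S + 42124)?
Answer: 400325430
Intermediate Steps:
S = -3434 (S = 6 - 3440 = -3434)
(25607 - 15260)*(S + 42124) = (25607 - 15260)*(-3434 + 42124) = 10347*38690 = 400325430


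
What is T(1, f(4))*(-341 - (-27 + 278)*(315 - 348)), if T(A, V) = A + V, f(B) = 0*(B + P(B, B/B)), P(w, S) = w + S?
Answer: 7942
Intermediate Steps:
P(w, S) = S + w
f(B) = 0 (f(B) = 0*(B + (B/B + B)) = 0*(B + (1 + B)) = 0*(1 + 2*B) = 0)
T(1, f(4))*(-341 - (-27 + 278)*(315 - 348)) = (1 + 0)*(-341 - (-27 + 278)*(315 - 348)) = 1*(-341 - 251*(-33)) = 1*(-341 - 1*(-8283)) = 1*(-341 + 8283) = 1*7942 = 7942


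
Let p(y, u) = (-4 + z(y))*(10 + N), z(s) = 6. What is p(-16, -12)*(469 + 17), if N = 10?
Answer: 19440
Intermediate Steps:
p(y, u) = 40 (p(y, u) = (-4 + 6)*(10 + 10) = 2*20 = 40)
p(-16, -12)*(469 + 17) = 40*(469 + 17) = 40*486 = 19440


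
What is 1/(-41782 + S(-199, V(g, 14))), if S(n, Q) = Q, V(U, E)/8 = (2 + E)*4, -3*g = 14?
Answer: -1/41270 ≈ -2.4231e-5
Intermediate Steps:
g = -14/3 (g = -⅓*14 = -14/3 ≈ -4.6667)
V(U, E) = 64 + 32*E (V(U, E) = 8*((2 + E)*4) = 8*(8 + 4*E) = 64 + 32*E)
1/(-41782 + S(-199, V(g, 14))) = 1/(-41782 + (64 + 32*14)) = 1/(-41782 + (64 + 448)) = 1/(-41782 + 512) = 1/(-41270) = -1/41270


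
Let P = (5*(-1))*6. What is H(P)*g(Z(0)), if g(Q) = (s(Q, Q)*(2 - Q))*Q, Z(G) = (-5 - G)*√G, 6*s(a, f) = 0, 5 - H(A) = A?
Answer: 0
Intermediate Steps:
P = -30 (P = -5*6 = -30)
H(A) = 5 - A
s(a, f) = 0 (s(a, f) = (⅙)*0 = 0)
Z(G) = √G*(-5 - G)
g(Q) = 0 (g(Q) = (0*(2 - Q))*Q = 0*Q = 0)
H(P)*g(Z(0)) = (5 - 1*(-30))*0 = (5 + 30)*0 = 35*0 = 0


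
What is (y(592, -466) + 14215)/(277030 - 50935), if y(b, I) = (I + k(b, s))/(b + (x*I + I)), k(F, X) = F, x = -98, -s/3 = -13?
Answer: 46497274/739556745 ≈ 0.062872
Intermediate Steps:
s = 39 (s = -3*(-13) = 39)
y(b, I) = (I + b)/(b - 97*I) (y(b, I) = (I + b)/(b + (-98*I + I)) = (I + b)/(b - 97*I))
(y(592, -466) + 14215)/(277030 - 50935) = ((-466 + 592)/(592 - 97*(-466)) + 14215)/(277030 - 50935) = (126/(592 + 45202) + 14215)/226095 = (126/45794 + 14215)*(1/226095) = ((1/45794)*126 + 14215)*(1/226095) = (9/3271 + 14215)*(1/226095) = (46497274/3271)*(1/226095) = 46497274/739556745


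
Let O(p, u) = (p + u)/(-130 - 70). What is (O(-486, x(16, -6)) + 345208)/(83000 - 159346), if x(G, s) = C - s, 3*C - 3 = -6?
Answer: -69042081/15269200 ≈ -4.5217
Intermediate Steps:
C = -1 (C = 1 + (⅓)*(-6) = 1 - 2 = -1)
x(G, s) = -1 - s
O(p, u) = -p/200 - u/200 (O(p, u) = (p + u)/(-200) = (p + u)*(-1/200) = -p/200 - u/200)
(O(-486, x(16, -6)) + 345208)/(83000 - 159346) = ((-1/200*(-486) - (-1 - 1*(-6))/200) + 345208)/(83000 - 159346) = ((243/100 - (-1 + 6)/200) + 345208)/(-76346) = ((243/100 - 1/200*5) + 345208)*(-1/76346) = ((243/100 - 1/40) + 345208)*(-1/76346) = (481/200 + 345208)*(-1/76346) = (69042081/200)*(-1/76346) = -69042081/15269200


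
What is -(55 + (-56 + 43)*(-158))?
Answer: -2109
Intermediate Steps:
-(55 + (-56 + 43)*(-158)) = -(55 - 13*(-158)) = -(55 + 2054) = -1*2109 = -2109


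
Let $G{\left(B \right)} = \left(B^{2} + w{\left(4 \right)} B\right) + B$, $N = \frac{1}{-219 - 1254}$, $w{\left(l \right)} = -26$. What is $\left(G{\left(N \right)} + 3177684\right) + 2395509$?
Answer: $\frac{12092318511523}{2169729} \approx 5.5732 \cdot 10^{6}$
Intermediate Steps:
$N = - \frac{1}{1473}$ ($N = \frac{1}{-1473} = - \frac{1}{1473} \approx -0.00067889$)
$G{\left(B \right)} = B^{2} - 25 B$ ($G{\left(B \right)} = \left(B^{2} - 26 B\right) + B = B^{2} - 25 B$)
$\left(G{\left(N \right)} + 3177684\right) + 2395509 = \left(- \frac{-25 - \frac{1}{1473}}{1473} + 3177684\right) + 2395509 = \left(\left(- \frac{1}{1473}\right) \left(- \frac{36826}{1473}\right) + 3177684\right) + 2395509 = \left(\frac{36826}{2169729} + 3177684\right) + 2395509 = \frac{6894713164462}{2169729} + 2395509 = \frac{12092318511523}{2169729}$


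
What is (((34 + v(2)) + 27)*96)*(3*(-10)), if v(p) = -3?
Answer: -167040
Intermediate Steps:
(((34 + v(2)) + 27)*96)*(3*(-10)) = (((34 - 3) + 27)*96)*(3*(-10)) = ((31 + 27)*96)*(-30) = (58*96)*(-30) = 5568*(-30) = -167040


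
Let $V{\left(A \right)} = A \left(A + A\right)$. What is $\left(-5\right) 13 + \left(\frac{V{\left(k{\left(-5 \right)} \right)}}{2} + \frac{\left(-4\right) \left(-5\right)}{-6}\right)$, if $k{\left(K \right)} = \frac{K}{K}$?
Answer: $- \frac{202}{3} \approx -67.333$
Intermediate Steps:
$k{\left(K \right)} = 1$
$V{\left(A \right)} = 2 A^{2}$ ($V{\left(A \right)} = A 2 A = 2 A^{2}$)
$\left(-5\right) 13 + \left(\frac{V{\left(k{\left(-5 \right)} \right)}}{2} + \frac{\left(-4\right) \left(-5\right)}{-6}\right) = \left(-5\right) 13 + \left(\frac{2 \cdot 1^{2}}{2} + \frac{\left(-4\right) \left(-5\right)}{-6}\right) = -65 + \left(2 \cdot 1 \cdot \frac{1}{2} + 20 \left(- \frac{1}{6}\right)\right) = -65 + \left(2 \cdot \frac{1}{2} - \frac{10}{3}\right) = -65 + \left(1 - \frac{10}{3}\right) = -65 - \frac{7}{3} = - \frac{202}{3}$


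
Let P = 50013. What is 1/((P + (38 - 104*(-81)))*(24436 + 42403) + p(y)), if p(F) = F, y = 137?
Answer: 1/3908410662 ≈ 2.5586e-10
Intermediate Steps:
1/((P + (38 - 104*(-81)))*(24436 + 42403) + p(y)) = 1/((50013 + (38 - 104*(-81)))*(24436 + 42403) + 137) = 1/((50013 + (38 + 8424))*66839 + 137) = 1/((50013 + 8462)*66839 + 137) = 1/(58475*66839 + 137) = 1/(3908410525 + 137) = 1/3908410662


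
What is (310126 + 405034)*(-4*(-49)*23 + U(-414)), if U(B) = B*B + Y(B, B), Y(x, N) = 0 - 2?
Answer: 125798074320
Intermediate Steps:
Y(x, N) = -2
U(B) = -2 + B**2 (U(B) = B*B - 2 = B**2 - 2 = -2 + B**2)
(310126 + 405034)*(-4*(-49)*23 + U(-414)) = (310126 + 405034)*(-4*(-49)*23 + (-2 + (-414)**2)) = 715160*(196*23 + (-2 + 171396)) = 715160*(4508 + 171394) = 715160*175902 = 125798074320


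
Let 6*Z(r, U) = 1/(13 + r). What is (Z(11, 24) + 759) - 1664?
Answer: -130319/144 ≈ -904.99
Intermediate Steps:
Z(r, U) = 1/(6*(13 + r))
(Z(11, 24) + 759) - 1664 = (1/(6*(13 + 11)) + 759) - 1664 = ((⅙)/24 + 759) - 1664 = ((⅙)*(1/24) + 759) - 1664 = (1/144 + 759) - 1664 = 109297/144 - 1664 = -130319/144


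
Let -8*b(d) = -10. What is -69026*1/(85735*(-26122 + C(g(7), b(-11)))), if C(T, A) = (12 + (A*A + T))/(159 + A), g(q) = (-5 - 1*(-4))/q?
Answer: 1238878648/40195667577455 ≈ 3.0821e-5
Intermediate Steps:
b(d) = 5/4 (b(d) = -1/8*(-10) = 5/4)
g(q) = -1/q (g(q) = (-5 + 4)/q = -1/q)
C(T, A) = (12 + T + A**2)/(159 + A) (C(T, A) = (12 + (A**2 + T))/(159 + A) = (12 + (T + A**2))/(159 + A) = (12 + T + A**2)/(159 + A))
-69026*1/(85735*(-26122 + C(g(7), b(-11)))) = -69026*1/(85735*(-26122 + (12 - 1/7 + (5/4)**2)/(159 + 5/4))) = -69026*1/(85735*(-26122 + (12 - 1*1/7 + 25/16)/(641/4))) = -69026*1/(85735*(-26122 + 4*(12 - 1/7 + 25/16)/641)) = -69026*1/(85735*(-26122 + (4/641)*(1503/112))) = -69026*1/(85735*(-26122 + 1503/17948)) = -69026/(85735/(1/(-468836153/17948))) = -69026/(85735/(-17948/468836153)) = -69026/(85735*(-468836153/17948)) = -69026/(-40195667577455/17948) = -69026*(-17948/40195667577455) = 1238878648/40195667577455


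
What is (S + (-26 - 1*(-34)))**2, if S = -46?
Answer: 1444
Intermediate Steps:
(S + (-26 - 1*(-34)))**2 = (-46 + (-26 - 1*(-34)))**2 = (-46 + (-26 + 34))**2 = (-46 + 8)**2 = (-38)**2 = 1444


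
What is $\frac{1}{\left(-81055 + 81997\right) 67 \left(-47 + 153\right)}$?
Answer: $\frac{1}{6690084} \approx 1.4947 \cdot 10^{-7}$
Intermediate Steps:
$\frac{1}{\left(-81055 + 81997\right) 67 \left(-47 + 153\right)} = \frac{1}{942 \cdot 67 \cdot 106} = \frac{1}{942 \cdot 7102} = \frac{1}{942} \cdot \frac{1}{7102} = \frac{1}{6690084}$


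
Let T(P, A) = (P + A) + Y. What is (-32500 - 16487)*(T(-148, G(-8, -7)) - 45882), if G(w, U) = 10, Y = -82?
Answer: 2258398674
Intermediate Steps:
T(P, A) = -82 + A + P (T(P, A) = (P + A) - 82 = (A + P) - 82 = -82 + A + P)
(-32500 - 16487)*(T(-148, G(-8, -7)) - 45882) = (-32500 - 16487)*((-82 + 10 - 148) - 45882) = -48987*(-220 - 45882) = -48987*(-46102) = 2258398674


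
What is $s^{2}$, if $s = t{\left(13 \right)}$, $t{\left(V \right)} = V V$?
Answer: $28561$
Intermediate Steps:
$t{\left(V \right)} = V^{2}$
$s = 169$ ($s = 13^{2} = 169$)
$s^{2} = 169^{2} = 28561$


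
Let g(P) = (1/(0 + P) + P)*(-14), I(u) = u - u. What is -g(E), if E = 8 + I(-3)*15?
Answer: 455/4 ≈ 113.75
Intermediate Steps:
I(u) = 0
E = 8 (E = 8 + 0*15 = 8 + 0 = 8)
g(P) = -14*P - 14/P (g(P) = (1/P + P)*(-14) = (P + 1/P)*(-14) = -14*P - 14/P)
-g(E) = -(-14*8 - 14/8) = -(-112 - 14*⅛) = -(-112 - 7/4) = -1*(-455/4) = 455/4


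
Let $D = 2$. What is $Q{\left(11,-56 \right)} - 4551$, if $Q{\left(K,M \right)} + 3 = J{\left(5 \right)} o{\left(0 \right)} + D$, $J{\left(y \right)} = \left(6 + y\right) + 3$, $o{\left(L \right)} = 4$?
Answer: $-4496$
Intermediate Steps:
$J{\left(y \right)} = 9 + y$
$Q{\left(K,M \right)} = 55$ ($Q{\left(K,M \right)} = -3 + \left(\left(9 + 5\right) 4 + 2\right) = -3 + \left(14 \cdot 4 + 2\right) = -3 + \left(56 + 2\right) = -3 + 58 = 55$)
$Q{\left(11,-56 \right)} - 4551 = 55 - 4551 = -4496$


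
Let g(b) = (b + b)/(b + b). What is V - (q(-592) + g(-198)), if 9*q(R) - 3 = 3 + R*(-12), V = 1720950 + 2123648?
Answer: 3843807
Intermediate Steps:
g(b) = 1 (g(b) = (2*b)/((2*b)) = (2*b)*(1/(2*b)) = 1)
V = 3844598
q(R) = ⅔ - 4*R/3 (q(R) = ⅓ + (3 + R*(-12))/9 = ⅓ + (3 - 12*R)/9 = ⅓ + (⅓ - 4*R/3) = ⅔ - 4*R/3)
V - (q(-592) + g(-198)) = 3844598 - ((⅔ - 4/3*(-592)) + 1) = 3844598 - ((⅔ + 2368/3) + 1) = 3844598 - (790 + 1) = 3844598 - 1*791 = 3844598 - 791 = 3843807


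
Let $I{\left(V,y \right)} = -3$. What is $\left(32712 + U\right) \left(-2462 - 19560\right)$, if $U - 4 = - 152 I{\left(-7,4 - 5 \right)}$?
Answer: $-730513784$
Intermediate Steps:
$U = 460$ ($U = 4 - -456 = 4 + 456 = 460$)
$\left(32712 + U\right) \left(-2462 - 19560\right) = \left(32712 + 460\right) \left(-2462 - 19560\right) = 33172 \left(-22022\right) = -730513784$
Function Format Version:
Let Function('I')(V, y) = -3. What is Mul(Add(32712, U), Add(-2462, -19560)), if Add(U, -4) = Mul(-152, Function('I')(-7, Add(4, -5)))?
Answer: -730513784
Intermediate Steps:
U = 460 (U = Add(4, Mul(-152, -3)) = Add(4, 456) = 460)
Mul(Add(32712, U), Add(-2462, -19560)) = Mul(Add(32712, 460), Add(-2462, -19560)) = Mul(33172, -22022) = -730513784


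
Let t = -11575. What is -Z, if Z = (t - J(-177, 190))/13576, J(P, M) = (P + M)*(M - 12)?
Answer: 13889/13576 ≈ 1.0231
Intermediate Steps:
J(P, M) = (-12 + M)*(M + P) (J(P, M) = (M + P)*(-12 + M) = (-12 + M)*(M + P))
Z = -13889/13576 (Z = (-11575 - (190² - 12*190 - 12*(-177) + 190*(-177)))/13576 = (-11575 - (36100 - 2280 + 2124 - 33630))*(1/13576) = (-11575 - 1*2314)*(1/13576) = (-11575 - 2314)*(1/13576) = -13889*1/13576 = -13889/13576 ≈ -1.0231)
-Z = -1*(-13889/13576) = 13889/13576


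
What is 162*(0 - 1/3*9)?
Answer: -486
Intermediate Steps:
162*(0 - 1/3*9) = 162*(0 - 1*⅓*9) = 162*(0 - ⅓*9) = 162*(0 - 3) = 162*(-3) = -486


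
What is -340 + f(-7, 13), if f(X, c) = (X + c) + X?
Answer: -341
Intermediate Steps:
f(X, c) = c + 2*X
-340 + f(-7, 13) = -340 + (13 + 2*(-7)) = -340 + (13 - 14) = -340 - 1 = -341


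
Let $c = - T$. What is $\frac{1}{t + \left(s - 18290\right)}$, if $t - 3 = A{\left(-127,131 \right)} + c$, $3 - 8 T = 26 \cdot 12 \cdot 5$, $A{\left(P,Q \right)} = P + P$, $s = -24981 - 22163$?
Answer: $- \frac{8}{523923} \approx -1.5269 \cdot 10^{-5}$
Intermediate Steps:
$s = -47144$ ($s = -24981 - 22163 = -47144$)
$A{\left(P,Q \right)} = 2 P$
$T = - \frac{1557}{8}$ ($T = \frac{3}{8} - \frac{26 \cdot 12 \cdot 5}{8} = \frac{3}{8} - \frac{312 \cdot 5}{8} = \frac{3}{8} - 195 = - \frac{1557}{8} \approx -194.63$)
$c = \frac{1557}{8}$ ($c = \left(-1\right) \left(- \frac{1557}{8}\right) = \frac{1557}{8} \approx 194.63$)
$t = - \frac{451}{8}$ ($t = 3 + \left(2 \left(-127\right) + \frac{1557}{8}\right) = 3 + \left(-254 + \frac{1557}{8}\right) = 3 - \frac{475}{8} = - \frac{451}{8} \approx -56.375$)
$\frac{1}{t + \left(s - 18290\right)} = \frac{1}{- \frac{451}{8} - 65434} = \frac{1}{- \frac{523923}{8}} = - \frac{8}{523923}$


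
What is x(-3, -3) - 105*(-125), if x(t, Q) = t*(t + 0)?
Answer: 13134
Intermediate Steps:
x(t, Q) = t² (x(t, Q) = t*t = t²)
x(-3, -3) - 105*(-125) = (-3)² - 105*(-125) = 9 + 13125 = 13134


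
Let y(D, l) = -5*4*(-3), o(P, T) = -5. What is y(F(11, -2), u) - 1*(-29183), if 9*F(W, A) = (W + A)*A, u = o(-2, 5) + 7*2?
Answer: 29243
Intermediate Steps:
u = 9 (u = -5 + 7*2 = -5 + 14 = 9)
F(W, A) = A*(A + W)/9 (F(W, A) = ((W + A)*A)/9 = ((A + W)*A)/9 = (A*(A + W))/9 = A*(A + W)/9)
y(D, l) = 60 (y(D, l) = -20*(-3) = 60)
y(F(11, -2), u) - 1*(-29183) = 60 - 1*(-29183) = 60 + 29183 = 29243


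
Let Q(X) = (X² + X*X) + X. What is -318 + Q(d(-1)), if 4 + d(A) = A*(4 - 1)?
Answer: -227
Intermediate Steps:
d(A) = -4 + 3*A (d(A) = -4 + A*(4 - 1) = -4 + A*3 = -4 + 3*A)
Q(X) = X + 2*X² (Q(X) = (X² + X²) + X = 2*X² + X = X + 2*X²)
-318 + Q(d(-1)) = -318 + (-4 + 3*(-1))*(1 + 2*(-4 + 3*(-1))) = -318 + (-4 - 3)*(1 + 2*(-4 - 3)) = -318 - 7*(1 + 2*(-7)) = -318 - 7*(1 - 14) = -318 - 7*(-13) = -318 + 91 = -227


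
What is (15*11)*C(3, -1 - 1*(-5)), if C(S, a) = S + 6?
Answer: 1485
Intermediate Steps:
C(S, a) = 6 + S
(15*11)*C(3, -1 - 1*(-5)) = (15*11)*(6 + 3) = 165*9 = 1485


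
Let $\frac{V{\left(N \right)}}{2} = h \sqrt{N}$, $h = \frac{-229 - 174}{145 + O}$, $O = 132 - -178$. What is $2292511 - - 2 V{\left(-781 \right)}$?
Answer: $2292511 - \frac{124 i \sqrt{781}}{35} \approx 2.2925 \cdot 10^{6} - 99.01 i$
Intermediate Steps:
$O = 310$ ($O = 132 + 178 = 310$)
$h = - \frac{31}{35}$ ($h = \frac{-229 - 174}{145 + 310} = - \frac{403}{455} = \left(-403\right) \frac{1}{455} = - \frac{31}{35} \approx -0.88571$)
$V{\left(N \right)} = - \frac{62 \sqrt{N}}{35}$ ($V{\left(N \right)} = 2 \left(- \frac{31 \sqrt{N}}{35}\right) = - \frac{62 \sqrt{N}}{35}$)
$2292511 - - 2 V{\left(-781 \right)} = 2292511 - - 2 \left(- \frac{62 \sqrt{-781}}{35}\right) = 2292511 - - 2 \left(- \frac{62 i \sqrt{781}}{35}\right) = 2292511 - \frac{124 i \sqrt{781}}{35}$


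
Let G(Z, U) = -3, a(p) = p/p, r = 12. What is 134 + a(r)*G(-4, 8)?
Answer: 131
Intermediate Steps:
a(p) = 1
134 + a(r)*G(-4, 8) = 134 + 1*(-3) = 134 - 3 = 131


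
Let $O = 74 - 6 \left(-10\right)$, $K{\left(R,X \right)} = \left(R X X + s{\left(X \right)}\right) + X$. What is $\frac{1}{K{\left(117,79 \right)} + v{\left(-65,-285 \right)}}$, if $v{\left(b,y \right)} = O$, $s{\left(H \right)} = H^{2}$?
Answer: $\frac{1}{736651} \approx 1.3575 \cdot 10^{-6}$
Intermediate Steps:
$K{\left(R,X \right)} = X + X^{2} + R X^{2}$ ($K{\left(R,X \right)} = \left(R X X + X^{2}\right) + X = \left(R X^{2} + X^{2}\right) + X = \left(X^{2} + R X^{2}\right) + X = X + X^{2} + R X^{2}$)
$O = 134$ ($O = 74 - -60 = 74 + 60 = 134$)
$v{\left(b,y \right)} = 134$
$\frac{1}{K{\left(117,79 \right)} + v{\left(-65,-285 \right)}} = \frac{1}{79 \left(1 + 79 + 117 \cdot 79\right) + 134} = \frac{1}{79 \left(1 + 79 + 9243\right) + 134} = \frac{1}{79 \cdot 9323 + 134} = \frac{1}{736517 + 134} = \frac{1}{736651}$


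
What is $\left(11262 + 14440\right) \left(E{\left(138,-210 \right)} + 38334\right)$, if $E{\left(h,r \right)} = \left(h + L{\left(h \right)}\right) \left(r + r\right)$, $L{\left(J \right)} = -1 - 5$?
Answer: $-439658412$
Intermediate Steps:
$L{\left(J \right)} = -6$
$E{\left(h,r \right)} = 2 r \left(-6 + h\right)$ ($E{\left(h,r \right)} = \left(h - 6\right) \left(r + r\right) = \left(-6 + h\right) 2 r = 2 r \left(-6 + h\right)$)
$\left(11262 + 14440\right) \left(E{\left(138,-210 \right)} + 38334\right) = \left(11262 + 14440\right) \left(2 \left(-210\right) \left(-6 + 138\right) + 38334\right) = 25702 \left(2 \left(-210\right) 132 + 38334\right) = 25702 \left(-55440 + 38334\right) = 25702 \left(-17106\right) = -439658412$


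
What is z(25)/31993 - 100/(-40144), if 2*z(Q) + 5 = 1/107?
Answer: 6377051/2642749772 ≈ 0.0024130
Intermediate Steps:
z(Q) = -267/107 (z(Q) = -5/2 + (½)/107 = -5/2 + (½)*(1/107) = -5/2 + 1/214 = -267/107)
z(25)/31993 - 100/(-40144) = -267/107/31993 - 100/(-40144) = -267/107*1/31993 - 100*(-1/40144) = -267/3423251 + 25/10036 = 6377051/2642749772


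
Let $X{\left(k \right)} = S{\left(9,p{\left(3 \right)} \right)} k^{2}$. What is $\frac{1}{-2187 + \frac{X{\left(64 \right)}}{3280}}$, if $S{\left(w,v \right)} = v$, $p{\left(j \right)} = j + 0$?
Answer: $- \frac{205}{447567} \approx -0.00045803$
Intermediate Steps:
$p{\left(j \right)} = j$
$X{\left(k \right)} = 3 k^{2}$
$\frac{1}{-2187 + \frac{X{\left(64 \right)}}{3280}} = \frac{1}{-2187 + \frac{3 \cdot 64^{2}}{3280}} = \frac{1}{-2187 + 3 \cdot 4096 \cdot \frac{1}{3280}} = \frac{1}{-2187 + 12288 \cdot \frac{1}{3280}} = \frac{1}{-2187 + \frac{768}{205}} = \frac{1}{- \frac{447567}{205}} = - \frac{205}{447567}$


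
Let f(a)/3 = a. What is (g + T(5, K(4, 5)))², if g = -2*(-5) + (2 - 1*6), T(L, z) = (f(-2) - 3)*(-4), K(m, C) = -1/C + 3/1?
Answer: 1764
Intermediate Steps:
K(m, C) = 3 - 1/C (K(m, C) = -1/C + 3*1 = -1/C + 3 = 3 - 1/C)
f(a) = 3*a
T(L, z) = 36 (T(L, z) = (3*(-2) - 3)*(-4) = (-6 - 3)*(-4) = -9*(-4) = 36)
g = 6 (g = 10 + (2 - 6) = 10 - 4 = 6)
(g + T(5, K(4, 5)))² = (6 + 36)² = 42² = 1764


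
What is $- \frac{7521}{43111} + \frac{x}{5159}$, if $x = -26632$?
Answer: $- \frac{1186932991}{222409649} \approx -5.3367$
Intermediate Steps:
$- \frac{7521}{43111} + \frac{x}{5159} = - \frac{7521}{43111} - \frac{26632}{5159} = - \frac{1186932991}{222409649}$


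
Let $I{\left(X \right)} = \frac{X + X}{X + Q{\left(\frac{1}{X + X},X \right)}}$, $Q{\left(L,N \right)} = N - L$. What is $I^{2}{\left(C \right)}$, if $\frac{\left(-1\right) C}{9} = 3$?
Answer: $\frac{8503056}{8497225} \approx 1.0007$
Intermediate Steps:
$C = -27$ ($C = \left(-9\right) 3 = -27$)
$I{\left(X \right)} = \frac{2 X}{2 X - \frac{1}{2 X}}$ ($I{\left(X \right)} = \frac{X + X}{X + \left(X - \frac{1}{X + X}\right)} = \frac{2 X}{X + \left(X - \frac{1}{2 X}\right)} = \frac{2 X}{2 X - \frac{1}{2 X}}$)
$I^{2}{\left(C \right)} = \left(\frac{4 \left(-27\right)^{2}}{-1 + 4 \left(-27\right)^{2}}\right)^{2} = \left(4 \cdot 729 \frac{1}{-1 + 4 \cdot 729}\right)^{2} = \left(4 \cdot 729 \frac{1}{-1 + 2916}\right)^{2} = \left(4 \cdot 729 \cdot \frac{1}{2915}\right)^{2} = \left(\frac{2916}{2915}\right)^{2} = \frac{8503056}{8497225}$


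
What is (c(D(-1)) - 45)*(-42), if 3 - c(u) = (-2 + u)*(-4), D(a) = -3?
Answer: 2604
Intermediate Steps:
c(u) = -5 + 4*u (c(u) = 3 - (-2 + u)*(-4) = 3 - (8 - 4*u) = 3 + (-8 + 4*u) = -5 + 4*u)
(c(D(-1)) - 45)*(-42) = ((-5 + 4*(-3)) - 45)*(-42) = ((-5 - 12) - 45)*(-42) = (-17 - 45)*(-42) = -62*(-42) = 2604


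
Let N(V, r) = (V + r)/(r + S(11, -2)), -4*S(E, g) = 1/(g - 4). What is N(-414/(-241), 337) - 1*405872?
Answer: -791224805384/1949449 ≈ -4.0587e+5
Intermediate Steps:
S(E, g) = -1/(4*(-4 + g)) (S(E, g) = -1/(4*(g - 4)) = -1/(4*(-4 + g)))
N(V, r) = (V + r)/(1/24 + r) (N(V, r) = (V + r)/(r - 1/(-16 + 4*(-2))) = (V + r)/(r - 1/(-16 - 8)) = (V + r)/(r - 1/(-24)) = (V + r)/(r - 1*(-1/24)) = (V + r)/(r + 1/24) = (V + r)/(1/24 + r))
N(-414/(-241), 337) - 1*405872 = 24*(-414/(-241) + 337)/(1 + 24*337) - 1*405872 = 24*(-414*(-1/241) + 337)/(1 + 8088) - 405872 = 24*(414/241 + 337)/8089 - 405872 = 24*(1/8089)*(81631/241) - 405872 = 1959144/1949449 - 405872 = -791224805384/1949449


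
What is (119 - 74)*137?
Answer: 6165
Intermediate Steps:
(119 - 74)*137 = 45*137 = 6165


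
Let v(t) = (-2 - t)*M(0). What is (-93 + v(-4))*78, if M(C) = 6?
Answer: -6318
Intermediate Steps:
v(t) = -12 - 6*t (v(t) = (-2 - t)*6 = -12 - 6*t)
(-93 + v(-4))*78 = (-93 + (-12 - 6*(-4)))*78 = (-93 + (-12 + 24))*78 = (-93 + 12)*78 = -81*78 = -6318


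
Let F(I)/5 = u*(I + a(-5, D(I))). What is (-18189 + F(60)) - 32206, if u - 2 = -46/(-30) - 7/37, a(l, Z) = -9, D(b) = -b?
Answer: -1833063/37 ≈ -49542.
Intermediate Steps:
u = 1856/555 (u = 2 + (-46/(-30) - 7/37) = 2 + (-46*(-1/30) - 7*1/37) = 2 + (23/15 - 7/37) = 2 + 746/555 = 1856/555 ≈ 3.3441)
F(I) = -5568/37 + 1856*I/111 (F(I) = 5*(1856*(I - 9)/555) = 5*(1856*(-9 + I)/555) = 5*(-5568/185 + 1856*I/555) = -5568/37 + 1856*I/111)
(-18189 + F(60)) - 32206 = (-18189 + (-5568/37 + (1856/111)*60)) - 32206 = (-18189 + (-5568/37 + 37120/37)) - 32206 = (-18189 + 31552/37) - 32206 = -641441/37 - 32206 = -1833063/37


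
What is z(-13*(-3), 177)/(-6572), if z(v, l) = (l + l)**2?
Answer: -31329/1643 ≈ -19.068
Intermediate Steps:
z(v, l) = 4*l**2 (z(v, l) = (2*l)**2 = 4*l**2)
z(-13*(-3), 177)/(-6572) = (4*177**2)/(-6572) = (4*31329)*(-1/6572) = 125316*(-1/6572) = -31329/1643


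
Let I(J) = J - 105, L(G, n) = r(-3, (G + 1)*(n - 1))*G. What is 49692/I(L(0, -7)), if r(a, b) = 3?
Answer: -16564/35 ≈ -473.26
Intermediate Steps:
L(G, n) = 3*G
I(J) = -105 + J
49692/I(L(0, -7)) = 49692/(-105 + 3*0) = 49692/(-105 + 0) = 49692/(-105) = 49692*(-1/105) = -16564/35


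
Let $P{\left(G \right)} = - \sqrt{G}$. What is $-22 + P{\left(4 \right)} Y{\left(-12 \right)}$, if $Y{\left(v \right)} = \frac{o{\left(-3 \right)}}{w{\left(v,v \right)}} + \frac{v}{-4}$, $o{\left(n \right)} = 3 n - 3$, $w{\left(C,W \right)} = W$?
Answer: $-30$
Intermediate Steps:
$o{\left(n \right)} = -3 + 3 n$
$Y{\left(v \right)} = - \frac{12}{v} - \frac{v}{4}$ ($Y{\left(v \right)} = \frac{-3 + 3 \left(-3\right)}{v} + \frac{v}{-4} = \frac{-3 - 9}{v} + v \left(- \frac{1}{4}\right) = - \frac{12}{v} - \frac{v}{4}$)
$-22 + P{\left(4 \right)} Y{\left(-12 \right)} = -22 + - \sqrt{4} \left(- \frac{12}{-12} - -3\right) = -22 + \left(-1\right) 2 \left(\left(-12\right) \left(- \frac{1}{12}\right) + 3\right) = -22 - 2 \left(1 + 3\right) = -22 - 8 = -30$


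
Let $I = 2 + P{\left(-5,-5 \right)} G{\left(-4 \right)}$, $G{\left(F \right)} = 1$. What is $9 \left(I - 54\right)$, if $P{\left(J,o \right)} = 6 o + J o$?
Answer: $-513$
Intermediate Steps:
$I = -3$ ($I = 2 + - 5 \left(6 - 5\right) 1 = 2 + \left(-5\right) 1 \cdot 1 = 2 - 5 = -3$)
$9 \left(I - 54\right) = 9 \left(-3 - 54\right) = 9 \left(-57\right) = -513$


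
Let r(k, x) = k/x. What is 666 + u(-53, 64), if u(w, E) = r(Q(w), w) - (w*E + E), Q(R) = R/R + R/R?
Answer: 211680/53 ≈ 3994.0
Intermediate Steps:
Q(R) = 2 (Q(R) = 1 + 1 = 2)
u(w, E) = -E + 2/w - E*w (u(w, E) = 2/w - (w*E + E) = 2/w - (E*w + E) = 2/w - (E + E*w) = 2/w + (-E - E*w) = -E + 2/w - E*w)
666 + u(-53, 64) = 666 + (-1*64 + 2/(-53) - 1*64*(-53)) = 666 + (-64 + 2*(-1/53) + 3392) = 666 + (-64 - 2/53 + 3392) = 666 + 176382/53 = 211680/53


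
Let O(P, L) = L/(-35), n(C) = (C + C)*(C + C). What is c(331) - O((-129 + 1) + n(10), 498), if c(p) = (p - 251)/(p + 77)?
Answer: 25748/1785 ≈ 14.425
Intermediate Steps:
n(C) = 4*C² (n(C) = (2*C)*(2*C) = 4*C²)
c(p) = (-251 + p)/(77 + p)
O(P, L) = -L/35 (O(P, L) = L*(-1/35) = -L/35)
c(331) - O((-129 + 1) + n(10), 498) = (-251 + 331)/(77 + 331) - (-1)*498/35 = 80/408 - 1*(-498/35) = (1/408)*80 + 498/35 = 10/51 + 498/35 = 25748/1785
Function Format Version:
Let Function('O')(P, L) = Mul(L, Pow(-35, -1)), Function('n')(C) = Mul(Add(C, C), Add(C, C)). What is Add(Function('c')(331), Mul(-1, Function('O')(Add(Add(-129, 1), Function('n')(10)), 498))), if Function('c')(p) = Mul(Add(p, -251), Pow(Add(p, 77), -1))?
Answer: Rational(25748, 1785) ≈ 14.425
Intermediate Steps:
Function('n')(C) = Mul(4, Pow(C, 2)) (Function('n')(C) = Mul(Mul(2, C), Mul(2, C)) = Mul(4, Pow(C, 2)))
Function('c')(p) = Mul(Pow(Add(77, p), -1), Add(-251, p)) (Function('c')(p) = Mul(Add(-251, p), Pow(Add(77, p), -1)) = Mul(Pow(Add(77, p), -1), Add(-251, p)))
Function('O')(P, L) = Mul(Rational(-1, 35), L) (Function('O')(P, L) = Mul(L, Rational(-1, 35)) = Mul(Rational(-1, 35), L))
Add(Function('c')(331), Mul(-1, Function('O')(Add(Add(-129, 1), Function('n')(10)), 498))) = Add(Mul(Pow(Add(77, 331), -1), Add(-251, 331)), Mul(-1, Mul(Rational(-1, 35), 498))) = Add(Mul(Pow(408, -1), 80), Mul(-1, Rational(-498, 35))) = Add(Mul(Rational(1, 408), 80), Rational(498, 35)) = Add(Rational(10, 51), Rational(498, 35)) = Rational(25748, 1785)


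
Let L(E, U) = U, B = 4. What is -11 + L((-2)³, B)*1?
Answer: -7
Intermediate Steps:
-11 + L((-2)³, B)*1 = -11 + 4*1 = -11 + 4 = -7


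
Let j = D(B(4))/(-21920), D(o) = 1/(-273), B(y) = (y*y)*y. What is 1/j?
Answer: 5984160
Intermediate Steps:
B(y) = y³ (B(y) = y²*y = y³)
D(o) = -1/273
j = 1/5984160 (j = -1/273/(-21920) = -1/273*(-1/21920) = 1/5984160 ≈ 1.6711e-7)
1/j = 1/(1/5984160) = 5984160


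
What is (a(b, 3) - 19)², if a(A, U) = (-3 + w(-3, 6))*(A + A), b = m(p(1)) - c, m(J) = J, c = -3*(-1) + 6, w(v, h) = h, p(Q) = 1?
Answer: 4489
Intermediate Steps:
c = 9 (c = 3 + 6 = 9)
b = -8 (b = 1 - 1*9 = 1 - 9 = -8)
a(A, U) = 6*A (a(A, U) = (-3 + 6)*(A + A) = 3*(2*A) = 6*A)
(a(b, 3) - 19)² = (6*(-8) - 19)² = (-48 - 19)² = (-67)² = 4489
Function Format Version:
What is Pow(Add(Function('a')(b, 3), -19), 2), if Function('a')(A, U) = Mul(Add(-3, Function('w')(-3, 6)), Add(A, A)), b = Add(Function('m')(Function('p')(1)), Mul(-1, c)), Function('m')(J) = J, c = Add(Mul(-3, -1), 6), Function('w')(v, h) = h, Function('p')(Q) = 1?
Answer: 4489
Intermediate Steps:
c = 9 (c = Add(3, 6) = 9)
b = -8 (b = Add(1, Mul(-1, 9)) = Add(1, -9) = -8)
Function('a')(A, U) = Mul(6, A) (Function('a')(A, U) = Mul(Add(-3, 6), Add(A, A)) = Mul(3, Mul(2, A)) = Mul(6, A))
Pow(Add(Function('a')(b, 3), -19), 2) = Pow(Add(Mul(6, -8), -19), 2) = Pow(Add(-48, -19), 2) = Pow(-67, 2) = 4489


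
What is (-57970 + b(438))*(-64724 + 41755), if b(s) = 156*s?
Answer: -237912902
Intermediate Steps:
(-57970 + b(438))*(-64724 + 41755) = (-57970 + 156*438)*(-64724 + 41755) = (-57970 + 68328)*(-22969) = 10358*(-22969) = -237912902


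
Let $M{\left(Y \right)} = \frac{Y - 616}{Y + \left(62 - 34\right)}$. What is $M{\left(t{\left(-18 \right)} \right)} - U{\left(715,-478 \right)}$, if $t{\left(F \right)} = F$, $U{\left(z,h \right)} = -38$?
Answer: $- \frac{127}{5} \approx -25.4$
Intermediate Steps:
$M{\left(Y \right)} = \frac{-616 + Y}{28 + Y}$ ($M{\left(Y \right)} = \frac{-616 + Y}{Y + 28} = \frac{-616 + Y}{28 + Y}$)
$M{\left(t{\left(-18 \right)} \right)} - U{\left(715,-478 \right)} = \frac{-616 - 18}{28 - 18} - -38 = \frac{1}{10} \left(-634\right) + 38 = - \frac{317}{5} + 38 = - \frac{127}{5}$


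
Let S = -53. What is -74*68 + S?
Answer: -5085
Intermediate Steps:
-74*68 + S = -74*68 - 53 = -5032 - 53 = -5085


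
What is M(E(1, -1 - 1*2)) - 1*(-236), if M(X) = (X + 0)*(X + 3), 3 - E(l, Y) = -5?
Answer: 324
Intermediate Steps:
E(l, Y) = 8 (E(l, Y) = 3 - 1*(-5) = 3 + 5 = 8)
M(X) = X*(3 + X)
M(E(1, -1 - 1*2)) - 1*(-236) = 8*(3 + 8) - 1*(-236) = 8*11 + 236 = 88 + 236 = 324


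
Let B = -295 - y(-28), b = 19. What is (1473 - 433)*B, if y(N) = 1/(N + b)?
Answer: -2760160/9 ≈ -3.0668e+5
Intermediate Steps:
y(N) = 1/(19 + N) (y(N) = 1/(N + 19) = 1/(19 + N))
B = -2654/9 (B = -295 - 1/(19 - 28) = -295 - 1/(-9) = -295 - 1*(-⅑) = -295 + ⅑ = -2654/9 ≈ -294.89)
(1473 - 433)*B = (1473 - 433)*(-2654/9) = 1040*(-2654/9) = -2760160/9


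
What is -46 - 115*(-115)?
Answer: 13179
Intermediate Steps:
-46 - 115*(-115) = -46 + 13225 = 13179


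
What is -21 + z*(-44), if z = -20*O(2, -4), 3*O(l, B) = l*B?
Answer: -7103/3 ≈ -2367.7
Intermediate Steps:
O(l, B) = B*l/3 (O(l, B) = (l*B)/3 = (B*l)/3 = B*l/3)
z = 160/3 (z = -20*(-4)*2/3 = -20*(-8/3) = 160/3 ≈ 53.333)
-21 + z*(-44) = -21 + (160/3)*(-44) = -21 - 7040/3 = -7103/3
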